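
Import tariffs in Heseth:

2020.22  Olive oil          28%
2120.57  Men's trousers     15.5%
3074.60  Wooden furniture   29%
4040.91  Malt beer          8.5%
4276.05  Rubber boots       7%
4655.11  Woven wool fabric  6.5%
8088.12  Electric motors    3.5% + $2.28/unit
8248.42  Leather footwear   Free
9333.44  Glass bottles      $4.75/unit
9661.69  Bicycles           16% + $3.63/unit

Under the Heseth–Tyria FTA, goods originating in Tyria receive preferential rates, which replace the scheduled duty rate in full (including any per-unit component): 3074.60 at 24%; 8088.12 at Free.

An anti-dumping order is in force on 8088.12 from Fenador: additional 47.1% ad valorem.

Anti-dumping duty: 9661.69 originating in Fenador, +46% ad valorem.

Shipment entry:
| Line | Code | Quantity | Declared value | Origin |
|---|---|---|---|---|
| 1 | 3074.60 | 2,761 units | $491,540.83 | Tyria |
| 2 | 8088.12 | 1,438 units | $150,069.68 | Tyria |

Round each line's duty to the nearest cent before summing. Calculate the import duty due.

$117,969.80

Line 1 (3074.60, Tyria, 2,761 units, $491,540.83):
Base rate for 3074.60 is 29%.
Origin Tyria qualifies under the Heseth–Tyria agreement and 3074.60 is covered: preferential rate 24% applies instead.
Duty = $491,540.83 × 24% = $117,969.80.
Line 2 (8088.12, Tyria, 1,438 units, $150,069.68):
Base rate for 8088.12 is 3.5% + $2.28/unit.
Origin Tyria qualifies under the Heseth–Tyria agreement and 8088.12 is covered: preferential rate Free applies instead.
The additional-duty order on 8088.12 targets Fenador, not Tyria; it does not apply.
Duty = $150,069.68 × 0% = $0.00.
Total = $117,969.80 + $0.00 = $117,969.80.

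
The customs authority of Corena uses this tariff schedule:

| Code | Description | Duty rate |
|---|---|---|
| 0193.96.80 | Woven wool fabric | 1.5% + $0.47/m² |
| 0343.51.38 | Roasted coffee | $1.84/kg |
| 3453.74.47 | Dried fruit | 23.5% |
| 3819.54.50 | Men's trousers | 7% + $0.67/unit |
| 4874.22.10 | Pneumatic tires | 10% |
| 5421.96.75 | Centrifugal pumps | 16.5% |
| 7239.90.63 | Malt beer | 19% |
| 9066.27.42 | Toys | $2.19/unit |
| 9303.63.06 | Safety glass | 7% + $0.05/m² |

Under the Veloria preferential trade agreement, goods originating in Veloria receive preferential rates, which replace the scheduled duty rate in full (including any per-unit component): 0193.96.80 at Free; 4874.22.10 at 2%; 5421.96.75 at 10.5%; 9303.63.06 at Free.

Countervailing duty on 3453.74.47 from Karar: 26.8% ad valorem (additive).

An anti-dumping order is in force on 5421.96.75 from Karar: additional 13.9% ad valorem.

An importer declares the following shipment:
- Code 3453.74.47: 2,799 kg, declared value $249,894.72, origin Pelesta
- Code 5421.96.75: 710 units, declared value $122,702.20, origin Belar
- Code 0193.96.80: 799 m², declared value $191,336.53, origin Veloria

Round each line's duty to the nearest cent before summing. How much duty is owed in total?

$78,971.12

Line 1 (3453.74.47, Pelesta, 2,799 kg, $249,894.72):
Base rate for 3453.74.47 is 23.5%.
The additional-duty order on 3453.74.47 targets Karar, not Pelesta; it does not apply.
Duty = $249,894.72 × 23.5% = $58,725.26.
Line 2 (5421.96.75, Belar, 710 units, $122,702.20):
Base rate for 5421.96.75 is 16.5%.
5421.96.75 has an FTA preferential rate, but origin Belar is not Veloria; base rate stands.
The additional-duty order on 5421.96.75 targets Karar, not Belar; it does not apply.
Duty = $122,702.20 × 16.5% = $20,245.86.
Line 3 (0193.96.80, Veloria, 799 m², $191,336.53):
Base rate for 0193.96.80 is 1.5% + $0.47/m².
Origin Veloria qualifies under the Corena–Veloria agreement and 0193.96.80 is covered: preferential rate Free applies instead.
Duty = $191,336.53 × 0% = $0.00.
Total = $58,725.26 + $20,245.86 + $0.00 = $78,971.12.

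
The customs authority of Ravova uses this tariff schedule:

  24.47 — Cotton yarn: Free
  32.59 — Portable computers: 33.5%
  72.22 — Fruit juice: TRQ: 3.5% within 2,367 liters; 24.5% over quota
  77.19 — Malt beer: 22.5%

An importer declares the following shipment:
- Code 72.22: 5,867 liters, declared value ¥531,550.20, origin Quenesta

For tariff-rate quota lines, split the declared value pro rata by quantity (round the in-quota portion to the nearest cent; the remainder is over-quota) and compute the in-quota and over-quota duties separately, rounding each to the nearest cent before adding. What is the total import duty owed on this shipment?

Line 1 (72.22, Quenesta, 5,867 liters, ¥531,550.20):
Code 72.22 is under a tariff-rate quota (threshold 2,367 liters). In-quota: 2,367 liters at 3.5%; over-quota: 3,500 liters at 24.5%.
Pro-rata value split: in-quota = ¥531,550.20 × 2,367/5,867 = ¥214,450.20; over-quota = ¥531,550.20 − ¥214,450.20 = ¥317,100.00.
In-quota duty = ¥214,450.20 × 3.5% = ¥7,505.76. Over-quota duty = ¥317,100.00 × 24.5% = ¥77,689.50.
Line duty = ¥7,505.76 + ¥77,689.50 = ¥85,195.26.

¥85,195.26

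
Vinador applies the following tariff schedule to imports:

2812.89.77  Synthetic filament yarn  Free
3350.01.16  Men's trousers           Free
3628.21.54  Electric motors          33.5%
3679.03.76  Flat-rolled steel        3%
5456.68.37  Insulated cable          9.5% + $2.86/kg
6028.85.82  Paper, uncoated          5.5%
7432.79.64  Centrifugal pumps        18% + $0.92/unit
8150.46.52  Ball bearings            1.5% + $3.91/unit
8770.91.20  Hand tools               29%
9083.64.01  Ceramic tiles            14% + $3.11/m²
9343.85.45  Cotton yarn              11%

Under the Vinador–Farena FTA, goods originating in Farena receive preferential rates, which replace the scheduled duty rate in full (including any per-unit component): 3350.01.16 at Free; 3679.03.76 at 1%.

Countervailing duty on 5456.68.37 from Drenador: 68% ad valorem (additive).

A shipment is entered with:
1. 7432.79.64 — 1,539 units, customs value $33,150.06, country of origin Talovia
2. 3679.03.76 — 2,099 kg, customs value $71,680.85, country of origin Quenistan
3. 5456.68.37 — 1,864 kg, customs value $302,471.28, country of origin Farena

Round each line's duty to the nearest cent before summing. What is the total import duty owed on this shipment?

$43,599.13

Line 1 (7432.79.64, Talovia, 1,539 units, $33,150.06):
Base rate for 7432.79.64 is 18% + $0.92/unit.
Duty = $33,150.06 × 18% + 1,539 × $0.92 = $7,382.89.
Line 2 (3679.03.76, Quenistan, 2,099 kg, $71,680.85):
Base rate for 3679.03.76 is 3%.
3679.03.76 has an FTA preferential rate, but origin Quenistan is not Farena; base rate stands.
Duty = $71,680.85 × 3% = $2,150.43.
Line 3 (5456.68.37, Farena, 1,864 kg, $302,471.28):
Base rate for 5456.68.37 is 9.5% + $2.86/kg.
Origin Farena is the FTA partner but 5456.68.37 is not on the preference list; base rate stands.
The additional-duty order on 5456.68.37 targets Drenador, not Farena; it does not apply.
Duty = $302,471.28 × 9.5% + 1,864 × $2.86 = $34,065.81.
Total = $7,382.89 + $2,150.43 + $34,065.81 = $43,599.13.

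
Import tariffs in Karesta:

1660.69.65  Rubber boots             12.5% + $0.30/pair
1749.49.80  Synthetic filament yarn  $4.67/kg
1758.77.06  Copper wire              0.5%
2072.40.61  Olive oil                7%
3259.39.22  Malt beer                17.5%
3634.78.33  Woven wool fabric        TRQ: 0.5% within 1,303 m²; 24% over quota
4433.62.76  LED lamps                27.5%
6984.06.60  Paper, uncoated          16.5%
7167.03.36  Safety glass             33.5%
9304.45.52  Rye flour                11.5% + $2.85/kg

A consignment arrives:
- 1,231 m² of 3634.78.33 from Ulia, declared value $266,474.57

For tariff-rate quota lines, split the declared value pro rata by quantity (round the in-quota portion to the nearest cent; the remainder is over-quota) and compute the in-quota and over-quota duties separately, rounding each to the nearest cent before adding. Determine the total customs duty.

$1,332.37

Line 1 (3634.78.33, Ulia, 1,231 m², $266,474.57):
Code 3634.78.33 is under a tariff-rate quota (threshold 1,303 m²). Quantity 1,231 m² is within the quota, so the in-quota rate 0.5% applies to the full value.
Duty = $266,474.57 × 0.5% = $1,332.37.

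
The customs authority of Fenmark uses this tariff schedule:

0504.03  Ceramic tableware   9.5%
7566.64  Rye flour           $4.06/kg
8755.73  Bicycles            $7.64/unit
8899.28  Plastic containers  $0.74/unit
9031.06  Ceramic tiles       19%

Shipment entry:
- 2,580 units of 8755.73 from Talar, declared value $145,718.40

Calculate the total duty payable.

$19,711.20

Line 1 (8755.73, Talar, 2,580 units, $145,718.40):
Base rate for 8755.73 is $7.64/unit.
Duty = 2,580 × $7.64 = $19,711.20.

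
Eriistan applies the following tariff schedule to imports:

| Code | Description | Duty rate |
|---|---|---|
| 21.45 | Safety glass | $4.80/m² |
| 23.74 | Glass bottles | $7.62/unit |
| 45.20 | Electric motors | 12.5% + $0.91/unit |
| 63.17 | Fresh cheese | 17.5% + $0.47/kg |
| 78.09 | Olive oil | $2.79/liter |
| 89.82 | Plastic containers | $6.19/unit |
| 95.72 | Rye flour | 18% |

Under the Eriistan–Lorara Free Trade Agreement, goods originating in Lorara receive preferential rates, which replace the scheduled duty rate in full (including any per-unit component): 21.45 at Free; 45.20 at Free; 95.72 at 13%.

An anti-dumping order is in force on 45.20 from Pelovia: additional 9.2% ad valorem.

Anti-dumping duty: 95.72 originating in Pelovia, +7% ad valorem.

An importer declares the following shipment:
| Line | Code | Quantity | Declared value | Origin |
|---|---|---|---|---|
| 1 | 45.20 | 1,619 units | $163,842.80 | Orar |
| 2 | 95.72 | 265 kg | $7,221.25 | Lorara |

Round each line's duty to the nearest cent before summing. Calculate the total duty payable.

$22,892.40

Line 1 (45.20, Orar, 1,619 units, $163,842.80):
Base rate for 45.20 is 12.5% + $0.91/unit.
45.20 has an FTA preferential rate, but origin Orar is not Lorara; base rate stands.
The additional-duty order on 45.20 targets Pelovia, not Orar; it does not apply.
Duty = $163,842.80 × 12.5% + 1,619 × $0.91 = $21,953.64.
Line 2 (95.72, Lorara, 265 kg, $7,221.25):
Base rate for 95.72 is 18%.
Origin Lorara qualifies under the Eriistan–Lorara agreement and 95.72 is covered: preferential rate 13% applies instead.
The additional-duty order on 95.72 targets Pelovia, not Lorara; it does not apply.
Duty = $7,221.25 × 13% = $938.76.
Total = $21,953.64 + $938.76 = $22,892.40.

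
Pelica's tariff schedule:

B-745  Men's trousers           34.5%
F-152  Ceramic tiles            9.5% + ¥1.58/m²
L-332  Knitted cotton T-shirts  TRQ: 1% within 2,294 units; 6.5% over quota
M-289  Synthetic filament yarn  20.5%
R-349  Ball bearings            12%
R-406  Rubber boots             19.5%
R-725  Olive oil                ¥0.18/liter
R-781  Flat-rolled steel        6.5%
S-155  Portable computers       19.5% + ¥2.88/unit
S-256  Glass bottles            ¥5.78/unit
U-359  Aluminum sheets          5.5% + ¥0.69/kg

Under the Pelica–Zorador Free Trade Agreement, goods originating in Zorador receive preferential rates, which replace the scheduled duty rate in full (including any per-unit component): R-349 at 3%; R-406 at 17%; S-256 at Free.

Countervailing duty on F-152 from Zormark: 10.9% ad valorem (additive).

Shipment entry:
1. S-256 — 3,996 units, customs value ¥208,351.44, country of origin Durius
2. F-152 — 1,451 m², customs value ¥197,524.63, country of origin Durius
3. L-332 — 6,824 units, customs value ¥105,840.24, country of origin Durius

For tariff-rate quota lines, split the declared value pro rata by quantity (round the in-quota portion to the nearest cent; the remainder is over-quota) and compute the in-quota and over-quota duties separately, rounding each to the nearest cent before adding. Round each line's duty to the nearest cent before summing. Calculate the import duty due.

¥49,077.02

Line 1 (S-256, Durius, 3,996 units, ¥208,351.44):
Base rate for S-256 is ¥5.78/unit.
S-256 has an FTA preferential rate, but origin Durius is not Zorador; base rate stands.
Duty = 3,996 × ¥5.78 = ¥23,096.88.
Line 2 (F-152, Durius, 1,451 m², ¥197,524.63):
Base rate for F-152 is 9.5% + ¥1.58/m².
The additional-duty order on F-152 targets Zormark, not Durius; it does not apply.
Duty = ¥197,524.63 × 9.5% + 1,451 × ¥1.58 = ¥21,057.42.
Line 3 (L-332, Durius, 6,824 units, ¥105,840.24):
Code L-332 is under a tariff-rate quota (threshold 2,294 units). In-quota: 2,294 units at 1%; over-quota: 4,530 units at 6.5%.
Pro-rata value split: in-quota = ¥105,840.24 × 2,294/6,824 = ¥35,579.94; over-quota = ¥105,840.24 − ¥35,579.94 = ¥70,260.30.
In-quota duty = ¥35,579.94 × 1% = ¥355.80. Over-quota duty = ¥70,260.30 × 6.5% = ¥4,566.92.
Line duty = ¥355.80 + ¥4,566.92 = ¥4,922.72.
Total = ¥23,096.88 + ¥21,057.42 + ¥4,922.72 = ¥49,077.02.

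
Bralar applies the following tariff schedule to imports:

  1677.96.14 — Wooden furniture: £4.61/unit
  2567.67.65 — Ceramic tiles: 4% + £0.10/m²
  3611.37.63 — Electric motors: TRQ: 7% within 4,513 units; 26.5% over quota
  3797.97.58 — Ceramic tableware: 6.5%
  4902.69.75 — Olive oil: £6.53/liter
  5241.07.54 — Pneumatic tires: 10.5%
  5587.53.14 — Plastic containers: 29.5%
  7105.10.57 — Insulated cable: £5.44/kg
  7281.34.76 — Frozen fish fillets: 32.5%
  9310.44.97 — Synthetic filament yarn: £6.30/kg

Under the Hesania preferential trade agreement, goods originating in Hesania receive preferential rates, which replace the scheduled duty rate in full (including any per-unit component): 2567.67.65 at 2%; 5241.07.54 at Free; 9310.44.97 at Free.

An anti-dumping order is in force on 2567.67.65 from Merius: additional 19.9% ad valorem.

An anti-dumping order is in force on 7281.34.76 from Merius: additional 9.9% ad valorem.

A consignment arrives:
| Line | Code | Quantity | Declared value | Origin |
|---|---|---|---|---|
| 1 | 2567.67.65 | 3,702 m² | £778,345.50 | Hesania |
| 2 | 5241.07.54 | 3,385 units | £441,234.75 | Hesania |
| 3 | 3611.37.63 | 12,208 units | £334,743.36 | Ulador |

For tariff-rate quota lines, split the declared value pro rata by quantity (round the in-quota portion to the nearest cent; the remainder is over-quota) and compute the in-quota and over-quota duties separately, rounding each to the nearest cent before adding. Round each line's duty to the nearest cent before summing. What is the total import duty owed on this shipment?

Line 1 (2567.67.65, Hesania, 3,702 m², £778,345.50):
Base rate for 2567.67.65 is 4% + £0.10/m².
Origin Hesania qualifies under the Bralar–Hesania agreement and 2567.67.65 is covered: preferential rate 2% applies instead.
The additional-duty order on 2567.67.65 targets Merius, not Hesania; it does not apply.
Duty = £778,345.50 × 2% = £15,566.91.
Line 2 (5241.07.54, Hesania, 3,385 units, £441,234.75):
Base rate for 5241.07.54 is 10.5%.
Origin Hesania qualifies under the Bralar–Hesania agreement and 5241.07.54 is covered: preferential rate Free applies instead.
Duty = £441,234.75 × 0% = £0.00.
Line 3 (3611.37.63, Ulador, 12,208 units, £334,743.36):
Code 3611.37.63 is under a tariff-rate quota (threshold 4,513 units). In-quota: 4,513 units at 7%; over-quota: 7,695 units at 26.5%.
Pro-rata value split: in-quota = £334,743.36 × 4,513/12,208 = £123,746.46; over-quota = £334,743.36 − £123,746.46 = £210,996.90.
In-quota duty = £123,746.46 × 7% = £8,662.25. Over-quota duty = £210,996.90 × 26.5% = £55,914.18.
Line duty = £8,662.25 + £55,914.18 = £64,576.43.
Total = £15,566.91 + £0.00 + £64,576.43 = £80,143.34.

£80,143.34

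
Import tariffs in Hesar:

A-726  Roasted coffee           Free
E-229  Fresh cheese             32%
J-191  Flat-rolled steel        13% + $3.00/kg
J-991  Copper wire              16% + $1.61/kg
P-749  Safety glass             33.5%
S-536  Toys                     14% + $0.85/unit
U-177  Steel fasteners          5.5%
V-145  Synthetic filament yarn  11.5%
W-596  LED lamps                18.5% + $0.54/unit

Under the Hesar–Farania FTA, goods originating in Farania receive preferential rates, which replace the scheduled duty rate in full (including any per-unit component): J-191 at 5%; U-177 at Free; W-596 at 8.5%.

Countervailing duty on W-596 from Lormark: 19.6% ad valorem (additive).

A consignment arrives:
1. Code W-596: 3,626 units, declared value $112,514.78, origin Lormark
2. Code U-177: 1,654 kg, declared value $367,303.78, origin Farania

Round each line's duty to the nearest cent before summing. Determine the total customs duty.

Line 1 (W-596, Lormark, 3,626 units, $112,514.78):
Base rate for W-596 is 18.5% + $0.54/unit.
W-596 has an FTA preferential rate, but origin Lormark is not Farania; base rate stands.
Additional duty on W-596 from Lormark: +19.6%. Applied ad valorem rate: 18.5% + 19.6% = 38.1%.
Duty = $112,514.78 × 38.1% + 3,626 × $0.54 = $44,826.17.
Line 2 (U-177, Farania, 1,654 kg, $367,303.78):
Base rate for U-177 is 5.5%.
Origin Farania qualifies under the Hesar–Farania agreement and U-177 is covered: preferential rate Free applies instead.
Duty = $367,303.78 × 0% = $0.00.
Total = $44,826.17 + $0.00 = $44,826.17.

$44,826.17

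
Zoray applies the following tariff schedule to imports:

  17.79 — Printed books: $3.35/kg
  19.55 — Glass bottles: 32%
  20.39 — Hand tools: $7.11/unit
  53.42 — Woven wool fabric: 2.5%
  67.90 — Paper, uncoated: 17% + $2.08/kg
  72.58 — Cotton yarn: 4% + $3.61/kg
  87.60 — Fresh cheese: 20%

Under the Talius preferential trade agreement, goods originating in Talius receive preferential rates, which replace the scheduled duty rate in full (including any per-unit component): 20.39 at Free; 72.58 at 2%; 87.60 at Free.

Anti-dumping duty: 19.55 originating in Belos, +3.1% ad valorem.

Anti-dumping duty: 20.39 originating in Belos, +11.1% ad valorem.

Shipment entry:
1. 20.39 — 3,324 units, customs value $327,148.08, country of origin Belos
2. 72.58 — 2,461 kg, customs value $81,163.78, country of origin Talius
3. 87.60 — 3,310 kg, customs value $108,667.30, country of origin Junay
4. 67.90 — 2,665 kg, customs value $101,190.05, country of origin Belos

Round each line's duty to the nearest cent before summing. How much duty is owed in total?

Line 1 (20.39, Belos, 3,324 units, $327,148.08):
Base rate for 20.39 is $7.11/unit.
20.39 has an FTA preferential rate, but origin Belos is not Talius; base rate stands.
Additional duty on 20.39 from Belos: +11.1% ad valorem. Applied ad valorem rate = 11.1%.
Duty = $327,148.08 × 11.1% + 3,324 × $7.11 = $59,947.08.
Line 2 (72.58, Talius, 2,461 kg, $81,163.78):
Base rate for 72.58 is 4% + $3.61/kg.
Origin Talius qualifies under the Zoray–Talius agreement and 72.58 is covered: preferential rate 2% applies instead.
Duty = $81,163.78 × 2% = $1,623.28.
Line 3 (87.60, Junay, 3,310 kg, $108,667.30):
Base rate for 87.60 is 20%.
87.60 has an FTA preferential rate, but origin Junay is not Talius; base rate stands.
Duty = $108,667.30 × 20% = $21,733.46.
Line 4 (67.90, Belos, 2,665 kg, $101,190.05):
Base rate for 67.90 is 17% + $2.08/kg.
Duty = $101,190.05 × 17% + 2,665 × $2.08 = $22,745.51.
Total = $59,947.08 + $1,623.28 + $21,733.46 + $22,745.51 = $106,049.33.

$106,049.33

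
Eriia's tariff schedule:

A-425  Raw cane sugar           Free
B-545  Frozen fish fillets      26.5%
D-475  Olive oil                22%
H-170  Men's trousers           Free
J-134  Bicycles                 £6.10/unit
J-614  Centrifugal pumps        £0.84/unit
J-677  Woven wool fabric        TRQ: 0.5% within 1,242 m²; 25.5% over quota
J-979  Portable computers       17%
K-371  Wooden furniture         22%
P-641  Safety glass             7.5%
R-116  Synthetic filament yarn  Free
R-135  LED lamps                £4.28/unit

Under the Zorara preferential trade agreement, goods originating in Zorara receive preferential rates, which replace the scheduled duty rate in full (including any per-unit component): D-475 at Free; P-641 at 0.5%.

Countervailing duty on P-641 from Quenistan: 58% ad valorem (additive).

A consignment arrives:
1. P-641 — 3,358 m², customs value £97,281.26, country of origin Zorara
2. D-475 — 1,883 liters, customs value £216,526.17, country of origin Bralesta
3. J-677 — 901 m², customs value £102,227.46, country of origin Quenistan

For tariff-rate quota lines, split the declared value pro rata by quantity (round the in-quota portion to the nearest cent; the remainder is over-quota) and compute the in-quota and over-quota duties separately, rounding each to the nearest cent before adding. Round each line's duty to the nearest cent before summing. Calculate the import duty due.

£48,633.31

Line 1 (P-641, Zorara, 3,358 m², £97,281.26):
Base rate for P-641 is 7.5%.
Origin Zorara qualifies under the Eriia–Zorara agreement and P-641 is covered: preferential rate 0.5% applies instead.
The additional-duty order on P-641 targets Quenistan, not Zorara; it does not apply.
Duty = £97,281.26 × 0.5% = £486.41.
Line 2 (D-475, Bralesta, 1,883 liters, £216,526.17):
Base rate for D-475 is 22%.
D-475 has an FTA preferential rate, but origin Bralesta is not Zorara; base rate stands.
Duty = £216,526.17 × 22% = £47,635.76.
Line 3 (J-677, Quenistan, 901 m², £102,227.46):
Code J-677 is under a tariff-rate quota (threshold 1,242 m²). Quantity 901 m² is within the quota, so the in-quota rate 0.5% applies to the full value.
Duty = £102,227.46 × 0.5% = £511.14.
Total = £486.41 + £47,635.76 + £511.14 = £48,633.31.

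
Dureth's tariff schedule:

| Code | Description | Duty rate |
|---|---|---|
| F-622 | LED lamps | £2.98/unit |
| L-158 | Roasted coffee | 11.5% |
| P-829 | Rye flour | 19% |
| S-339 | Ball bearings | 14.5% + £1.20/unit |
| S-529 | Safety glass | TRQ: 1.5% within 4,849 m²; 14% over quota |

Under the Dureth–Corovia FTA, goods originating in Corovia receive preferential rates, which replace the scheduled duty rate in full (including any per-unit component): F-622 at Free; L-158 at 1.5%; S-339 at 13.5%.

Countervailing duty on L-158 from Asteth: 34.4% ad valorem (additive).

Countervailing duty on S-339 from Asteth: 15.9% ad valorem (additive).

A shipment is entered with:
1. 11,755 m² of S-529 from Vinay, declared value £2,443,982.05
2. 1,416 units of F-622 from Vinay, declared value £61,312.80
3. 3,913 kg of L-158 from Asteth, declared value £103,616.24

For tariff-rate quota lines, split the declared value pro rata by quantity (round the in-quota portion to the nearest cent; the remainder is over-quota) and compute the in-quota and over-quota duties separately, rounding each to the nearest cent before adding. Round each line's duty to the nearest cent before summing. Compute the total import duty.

£267,917.56

Line 1 (S-529, Vinay, 11,755 m², £2,443,982.05):
Code S-529 is under a tariff-rate quota (threshold 4,849 m²). In-quota: 4,849 m² at 1.5%; over-quota: 6,906 m² at 14%.
Pro-rata value split: in-quota = £2,443,982.05 × 4,849/11,755 = £1,008,155.59; over-quota = £2,443,982.05 − £1,008,155.59 = £1,435,826.46.
In-quota duty = £1,008,155.59 × 1.5% = £15,122.33. Over-quota duty = £1,435,826.46 × 14% = £201,015.70.
Line duty = £15,122.33 + £201,015.70 = £216,138.03.
Line 2 (F-622, Vinay, 1,416 units, £61,312.80):
Base rate for F-622 is £2.98/unit.
F-622 has an FTA preferential rate, but origin Vinay is not Corovia; base rate stands.
Duty = 1,416 × £2.98 = £4,219.68.
Line 3 (L-158, Asteth, 3,913 kg, £103,616.24):
Base rate for L-158 is 11.5%.
L-158 has an FTA preferential rate, but origin Asteth is not Corovia; base rate stands.
Additional duty on L-158 from Asteth: +34.4%. Applied ad valorem rate: 11.5% + 34.4% = 45.9%.
Duty = £103,616.24 × 45.9% = £47,559.85.
Total = £216,138.03 + £4,219.68 + £47,559.85 = £267,917.56.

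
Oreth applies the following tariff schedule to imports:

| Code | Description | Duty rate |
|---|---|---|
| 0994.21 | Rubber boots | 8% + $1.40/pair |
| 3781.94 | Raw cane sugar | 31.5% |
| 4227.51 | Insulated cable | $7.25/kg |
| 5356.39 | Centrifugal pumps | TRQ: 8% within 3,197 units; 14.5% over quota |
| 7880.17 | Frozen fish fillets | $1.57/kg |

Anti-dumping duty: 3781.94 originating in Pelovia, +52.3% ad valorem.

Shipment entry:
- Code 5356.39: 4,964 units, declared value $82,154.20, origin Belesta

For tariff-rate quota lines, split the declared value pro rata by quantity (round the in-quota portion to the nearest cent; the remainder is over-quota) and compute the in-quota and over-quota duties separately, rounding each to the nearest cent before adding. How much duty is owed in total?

$8,473.19

Line 1 (5356.39, Belesta, 4,964 units, $82,154.20):
Code 5356.39 is under a tariff-rate quota (threshold 3,197 units). In-quota: 3,197 units at 8%; over-quota: 1,767 units at 14.5%.
Pro-rata value split: in-quota = $82,154.20 × 3,197/4,964 = $52,910.35; over-quota = $82,154.20 − $52,910.35 = $29,243.85.
In-quota duty = $52,910.35 × 8% = $4,232.83. Over-quota duty = $29,243.85 × 14.5% = $4,240.36.
Line duty = $4,232.83 + $4,240.36 = $8,473.19.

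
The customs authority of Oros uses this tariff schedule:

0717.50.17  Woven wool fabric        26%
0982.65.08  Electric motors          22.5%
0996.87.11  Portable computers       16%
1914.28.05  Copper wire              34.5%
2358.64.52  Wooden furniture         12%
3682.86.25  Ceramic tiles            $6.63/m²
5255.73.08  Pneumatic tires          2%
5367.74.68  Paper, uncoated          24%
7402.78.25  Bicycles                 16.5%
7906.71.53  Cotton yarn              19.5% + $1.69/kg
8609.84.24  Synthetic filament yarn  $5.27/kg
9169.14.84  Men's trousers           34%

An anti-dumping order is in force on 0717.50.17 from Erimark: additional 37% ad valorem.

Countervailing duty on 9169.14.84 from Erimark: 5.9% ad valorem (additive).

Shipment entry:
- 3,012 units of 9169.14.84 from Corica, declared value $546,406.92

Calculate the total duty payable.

$185,778.35

Line 1 (9169.14.84, Corica, 3,012 units, $546,406.92):
Base rate for 9169.14.84 is 34%.
The additional-duty order on 9169.14.84 targets Erimark, not Corica; it does not apply.
Duty = $546,406.92 × 34% = $185,778.35.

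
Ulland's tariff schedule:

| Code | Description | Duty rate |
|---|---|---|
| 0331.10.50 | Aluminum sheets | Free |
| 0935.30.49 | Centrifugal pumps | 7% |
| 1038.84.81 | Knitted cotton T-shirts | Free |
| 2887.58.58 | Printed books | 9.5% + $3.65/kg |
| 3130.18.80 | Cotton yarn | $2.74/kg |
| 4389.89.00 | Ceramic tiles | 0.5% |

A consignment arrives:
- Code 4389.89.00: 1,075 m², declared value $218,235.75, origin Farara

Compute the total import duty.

Line 1 (4389.89.00, Farara, 1,075 m², $218,235.75):
Base rate for 4389.89.00 is 0.5%.
Duty = $218,235.75 × 0.5% = $1,091.18.

$1,091.18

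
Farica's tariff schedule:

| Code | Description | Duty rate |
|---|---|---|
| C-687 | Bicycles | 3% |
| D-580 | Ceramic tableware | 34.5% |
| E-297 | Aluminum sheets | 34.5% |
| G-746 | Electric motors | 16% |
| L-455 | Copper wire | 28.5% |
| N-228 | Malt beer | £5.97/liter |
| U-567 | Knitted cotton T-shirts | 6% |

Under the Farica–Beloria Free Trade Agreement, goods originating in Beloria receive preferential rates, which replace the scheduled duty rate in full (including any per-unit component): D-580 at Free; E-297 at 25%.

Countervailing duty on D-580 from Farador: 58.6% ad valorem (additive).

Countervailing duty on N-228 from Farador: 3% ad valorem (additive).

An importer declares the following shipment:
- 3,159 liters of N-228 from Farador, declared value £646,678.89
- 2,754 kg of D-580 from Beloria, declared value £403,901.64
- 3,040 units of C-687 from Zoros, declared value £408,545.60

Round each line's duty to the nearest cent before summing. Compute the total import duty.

Line 1 (N-228, Farador, 3,159 liters, £646,678.89):
Base rate for N-228 is £5.97/liter.
Additional duty on N-228 from Farador: +3% ad valorem. Applied ad valorem rate = 3%.
Duty = £646,678.89 × 3% + 3,159 × £5.97 = £38,259.60.
Line 2 (D-580, Beloria, 2,754 kg, £403,901.64):
Base rate for D-580 is 34.5%.
Origin Beloria qualifies under the Farica–Beloria agreement and D-580 is covered: preferential rate Free applies instead.
The additional-duty order on D-580 targets Farador, not Beloria; it does not apply.
Duty = £403,901.64 × 0% = £0.00.
Line 3 (C-687, Zoros, 3,040 units, £408,545.60):
Base rate for C-687 is 3%.
Duty = £408,545.60 × 3% = £12,256.37.
Total = £38,259.60 + £0.00 + £12,256.37 = £50,515.97.

£50,515.97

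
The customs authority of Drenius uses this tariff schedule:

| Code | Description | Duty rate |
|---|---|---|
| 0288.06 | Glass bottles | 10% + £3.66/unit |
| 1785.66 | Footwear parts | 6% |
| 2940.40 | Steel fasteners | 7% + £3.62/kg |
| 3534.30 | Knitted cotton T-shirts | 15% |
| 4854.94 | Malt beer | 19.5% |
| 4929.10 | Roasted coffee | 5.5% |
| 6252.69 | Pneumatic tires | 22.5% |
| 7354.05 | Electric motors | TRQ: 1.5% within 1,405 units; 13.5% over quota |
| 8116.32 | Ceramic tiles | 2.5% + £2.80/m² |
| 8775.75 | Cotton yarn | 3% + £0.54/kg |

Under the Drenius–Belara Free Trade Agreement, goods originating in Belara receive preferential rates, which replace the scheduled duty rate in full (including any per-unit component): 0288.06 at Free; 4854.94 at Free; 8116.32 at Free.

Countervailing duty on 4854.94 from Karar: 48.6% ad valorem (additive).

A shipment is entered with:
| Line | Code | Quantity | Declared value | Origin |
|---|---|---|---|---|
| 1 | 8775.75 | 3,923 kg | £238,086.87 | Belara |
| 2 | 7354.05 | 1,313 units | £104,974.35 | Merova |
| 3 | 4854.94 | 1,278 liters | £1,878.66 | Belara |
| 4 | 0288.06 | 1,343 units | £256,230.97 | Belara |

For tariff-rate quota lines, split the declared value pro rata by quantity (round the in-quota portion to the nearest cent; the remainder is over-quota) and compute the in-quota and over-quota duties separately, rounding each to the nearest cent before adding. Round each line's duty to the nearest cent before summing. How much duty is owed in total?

£10,835.65

Line 1 (8775.75, Belara, 3,923 kg, £238,086.87):
Base rate for 8775.75 is 3% + £0.54/kg.
Origin Belara is the FTA partner but 8775.75 is not on the preference list; base rate stands.
Duty = £238,086.87 × 3% + 3,923 × £0.54 = £9,261.03.
Line 2 (7354.05, Merova, 1,313 units, £104,974.35):
Code 7354.05 is under a tariff-rate quota (threshold 1,405 units). Quantity 1,313 units is within the quota, so the in-quota rate 1.5% applies to the full value.
Duty = £104,974.35 × 1.5% = £1,574.62.
Line 3 (4854.94, Belara, 1,278 liters, £1,878.66):
Base rate for 4854.94 is 19.5%.
Origin Belara qualifies under the Drenius–Belara agreement and 4854.94 is covered: preferential rate Free applies instead.
The additional-duty order on 4854.94 targets Karar, not Belara; it does not apply.
Duty = £1,878.66 × 0% = £0.00.
Line 4 (0288.06, Belara, 1,343 units, £256,230.97):
Base rate for 0288.06 is 10% + £3.66/unit.
Origin Belara qualifies under the Drenius–Belara agreement and 0288.06 is covered: preferential rate Free applies instead.
Duty = £256,230.97 × 0% = £0.00.
Total = £9,261.03 + £1,574.62 + £0.00 + £0.00 = £10,835.65.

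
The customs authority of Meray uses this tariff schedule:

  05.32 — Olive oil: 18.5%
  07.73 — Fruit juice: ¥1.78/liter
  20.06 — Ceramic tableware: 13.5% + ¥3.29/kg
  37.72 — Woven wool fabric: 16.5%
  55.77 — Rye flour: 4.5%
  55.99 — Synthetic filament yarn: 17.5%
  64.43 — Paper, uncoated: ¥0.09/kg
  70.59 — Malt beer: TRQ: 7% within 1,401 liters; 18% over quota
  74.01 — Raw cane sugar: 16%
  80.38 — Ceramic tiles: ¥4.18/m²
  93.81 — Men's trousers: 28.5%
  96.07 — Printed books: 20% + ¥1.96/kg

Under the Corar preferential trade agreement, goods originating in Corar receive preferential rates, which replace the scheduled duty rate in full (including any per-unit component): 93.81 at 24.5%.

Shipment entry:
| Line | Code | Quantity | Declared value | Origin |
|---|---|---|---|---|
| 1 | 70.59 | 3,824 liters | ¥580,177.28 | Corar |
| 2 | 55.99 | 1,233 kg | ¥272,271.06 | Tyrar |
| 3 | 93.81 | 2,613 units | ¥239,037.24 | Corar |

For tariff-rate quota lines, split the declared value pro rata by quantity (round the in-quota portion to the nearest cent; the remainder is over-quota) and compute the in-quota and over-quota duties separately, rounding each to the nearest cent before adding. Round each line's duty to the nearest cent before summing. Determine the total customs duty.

¥187,261.90

Line 1 (70.59, Corar, 3,824 liters, ¥580,177.28):
Code 70.59 is under a tariff-rate quota (threshold 1,401 liters). In-quota: 1,401 liters at 7%; over-quota: 2,423 liters at 18%.
Pro-rata value split: in-quota = ¥580,177.28 × 1,401/3,824 = ¥212,559.72; over-quota = ¥580,177.28 − ¥212,559.72 = ¥367,617.56.
In-quota duty = ¥212,559.72 × 7% = ¥14,879.18. Over-quota duty = ¥367,617.56 × 18% = ¥66,171.16.
Line duty = ¥14,879.18 + ¥66,171.16 = ¥81,050.34.
Line 2 (55.99, Tyrar, 1,233 kg, ¥272,271.06):
Base rate for 55.99 is 17.5%.
Duty = ¥272,271.06 × 17.5% = ¥47,647.44.
Line 3 (93.81, Corar, 2,613 units, ¥239,037.24):
Base rate for 93.81 is 28.5%.
Origin Corar qualifies under the Meray–Corar agreement and 93.81 is covered: preferential rate 24.5% applies instead.
Duty = ¥239,037.24 × 24.5% = ¥58,564.12.
Total = ¥81,050.34 + ¥47,647.44 + ¥58,564.12 = ¥187,261.90.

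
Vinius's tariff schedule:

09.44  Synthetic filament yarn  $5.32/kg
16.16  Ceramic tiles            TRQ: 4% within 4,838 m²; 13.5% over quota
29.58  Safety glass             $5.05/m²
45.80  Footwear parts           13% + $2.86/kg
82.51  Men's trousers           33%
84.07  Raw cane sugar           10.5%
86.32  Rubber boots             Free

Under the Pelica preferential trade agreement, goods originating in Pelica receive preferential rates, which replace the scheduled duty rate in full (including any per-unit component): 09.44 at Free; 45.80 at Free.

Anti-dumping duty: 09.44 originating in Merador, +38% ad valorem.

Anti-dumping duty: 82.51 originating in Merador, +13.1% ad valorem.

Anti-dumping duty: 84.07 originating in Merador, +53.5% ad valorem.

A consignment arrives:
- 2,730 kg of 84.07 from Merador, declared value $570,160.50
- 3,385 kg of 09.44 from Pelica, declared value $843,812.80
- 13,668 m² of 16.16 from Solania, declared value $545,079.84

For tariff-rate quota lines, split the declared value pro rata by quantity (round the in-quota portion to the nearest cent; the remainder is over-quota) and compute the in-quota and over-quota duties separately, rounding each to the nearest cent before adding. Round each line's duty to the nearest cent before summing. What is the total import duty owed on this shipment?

Line 1 (84.07, Merador, 2,730 kg, $570,160.50):
Base rate for 84.07 is 10.5%.
Additional duty on 84.07 from Merador: +53.5%. Applied ad valorem rate: 10.5% + 53.5% = 64%.
Duty = $570,160.50 × 64% = $364,902.72.
Line 2 (09.44, Pelica, 3,385 kg, $843,812.80):
Base rate for 09.44 is $5.32/kg.
Origin Pelica qualifies under the Vinius–Pelica agreement and 09.44 is covered: preferential rate Free applies instead.
The additional-duty order on 09.44 targets Merador, not Pelica; it does not apply.
Duty = $843,812.80 × 0% = $0.00.
Line 3 (16.16, Solania, 13,668 m², $545,079.84):
Code 16.16 is under a tariff-rate quota (threshold 4,838 m²). In-quota: 4,838 m² at 4%; over-quota: 8,830 m² at 13.5%.
Pro-rata value split: in-quota = $545,079.84 × 4,838/13,668 = $192,939.44; over-quota = $545,079.84 − $192,939.44 = $352,140.40.
In-quota duty = $192,939.44 × 4% = $7,717.58. Over-quota duty = $352,140.40 × 13.5% = $47,538.95.
Line duty = $7,717.58 + $47,538.95 = $55,256.53.
Total = $364,902.72 + $0.00 + $55,256.53 = $420,159.25.

$420,159.25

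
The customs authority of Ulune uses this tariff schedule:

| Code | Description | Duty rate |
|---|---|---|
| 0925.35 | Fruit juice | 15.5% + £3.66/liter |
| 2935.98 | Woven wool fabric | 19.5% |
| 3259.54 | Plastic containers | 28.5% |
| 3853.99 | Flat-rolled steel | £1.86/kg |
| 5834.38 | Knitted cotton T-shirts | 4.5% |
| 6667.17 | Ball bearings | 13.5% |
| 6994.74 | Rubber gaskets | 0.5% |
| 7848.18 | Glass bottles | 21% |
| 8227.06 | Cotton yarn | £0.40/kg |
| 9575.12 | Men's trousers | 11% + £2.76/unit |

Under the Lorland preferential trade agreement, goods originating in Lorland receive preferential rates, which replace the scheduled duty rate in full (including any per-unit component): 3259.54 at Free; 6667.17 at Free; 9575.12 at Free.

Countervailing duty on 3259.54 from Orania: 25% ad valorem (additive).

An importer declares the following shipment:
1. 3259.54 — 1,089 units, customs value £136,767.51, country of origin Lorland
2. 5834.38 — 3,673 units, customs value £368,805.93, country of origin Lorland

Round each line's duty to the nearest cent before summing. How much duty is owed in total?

£16,596.27

Line 1 (3259.54, Lorland, 1,089 units, £136,767.51):
Base rate for 3259.54 is 28.5%.
Origin Lorland qualifies under the Ulune–Lorland agreement and 3259.54 is covered: preferential rate Free applies instead.
The additional-duty order on 3259.54 targets Orania, not Lorland; it does not apply.
Duty = £136,767.51 × 0% = £0.00.
Line 2 (5834.38, Lorland, 3,673 units, £368,805.93):
Base rate for 5834.38 is 4.5%.
Origin Lorland is the FTA partner but 5834.38 is not on the preference list; base rate stands.
Duty = £368,805.93 × 4.5% = £16,596.27.
Total = £0.00 + £16,596.27 = £16,596.27.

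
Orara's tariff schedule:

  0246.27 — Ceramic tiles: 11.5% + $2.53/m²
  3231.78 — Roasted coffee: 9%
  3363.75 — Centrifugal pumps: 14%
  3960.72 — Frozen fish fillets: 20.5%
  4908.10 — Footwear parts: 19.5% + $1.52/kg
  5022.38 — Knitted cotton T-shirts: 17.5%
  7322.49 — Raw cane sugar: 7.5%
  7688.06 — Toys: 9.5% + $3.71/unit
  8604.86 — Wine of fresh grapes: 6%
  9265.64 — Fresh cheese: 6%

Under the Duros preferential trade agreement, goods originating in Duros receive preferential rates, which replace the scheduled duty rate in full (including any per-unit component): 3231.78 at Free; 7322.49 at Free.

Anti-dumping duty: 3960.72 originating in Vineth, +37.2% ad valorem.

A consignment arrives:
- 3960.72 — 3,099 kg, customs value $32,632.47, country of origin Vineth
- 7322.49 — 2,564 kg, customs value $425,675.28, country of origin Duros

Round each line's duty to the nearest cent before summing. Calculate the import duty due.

$18,828.94

Line 1 (3960.72, Vineth, 3,099 kg, $32,632.47):
Base rate for 3960.72 is 20.5%.
Additional duty on 3960.72 from Vineth: +37.2%. Applied ad valorem rate: 20.5% + 37.2% = 57.7%.
Duty = $32,632.47 × 57.7% = $18,828.94.
Line 2 (7322.49, Duros, 2,564 kg, $425,675.28):
Base rate for 7322.49 is 7.5%.
Origin Duros qualifies under the Orara–Duros agreement and 7322.49 is covered: preferential rate Free applies instead.
Duty = $425,675.28 × 0% = $0.00.
Total = $18,828.94 + $0.00 = $18,828.94.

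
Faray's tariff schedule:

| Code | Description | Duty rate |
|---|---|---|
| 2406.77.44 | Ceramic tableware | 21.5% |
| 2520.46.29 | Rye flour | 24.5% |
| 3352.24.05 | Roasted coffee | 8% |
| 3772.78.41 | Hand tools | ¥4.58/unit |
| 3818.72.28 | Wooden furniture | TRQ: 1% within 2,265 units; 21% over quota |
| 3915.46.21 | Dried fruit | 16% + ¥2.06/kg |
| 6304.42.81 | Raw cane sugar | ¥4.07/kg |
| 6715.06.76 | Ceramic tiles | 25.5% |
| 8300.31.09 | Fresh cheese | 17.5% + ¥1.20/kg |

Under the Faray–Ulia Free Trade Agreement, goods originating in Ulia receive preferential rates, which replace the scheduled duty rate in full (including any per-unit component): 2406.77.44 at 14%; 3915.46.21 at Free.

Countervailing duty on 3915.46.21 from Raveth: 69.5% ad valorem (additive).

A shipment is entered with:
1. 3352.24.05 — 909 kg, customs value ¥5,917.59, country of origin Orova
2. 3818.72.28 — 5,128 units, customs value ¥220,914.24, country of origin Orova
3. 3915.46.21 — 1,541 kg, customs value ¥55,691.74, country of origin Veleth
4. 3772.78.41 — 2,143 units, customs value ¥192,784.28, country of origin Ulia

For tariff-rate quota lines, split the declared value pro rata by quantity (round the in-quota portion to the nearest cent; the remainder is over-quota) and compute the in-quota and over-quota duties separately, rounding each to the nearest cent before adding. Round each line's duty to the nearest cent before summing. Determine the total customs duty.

Line 1 (3352.24.05, Orova, 909 kg, ¥5,917.59):
Base rate for 3352.24.05 is 8%.
Duty = ¥5,917.59 × 8% = ¥473.41.
Line 2 (3818.72.28, Orova, 5,128 units, ¥220,914.24):
Code 3818.72.28 is under a tariff-rate quota (threshold 2,265 units). In-quota: 2,265 units at 1%; over-quota: 2,863 units at 21%.
Pro-rata value split: in-quota = ¥220,914.24 × 2,265/5,128 = ¥97,576.20; over-quota = ¥220,914.24 − ¥97,576.20 = ¥123,338.04.
In-quota duty = ¥97,576.20 × 1% = ¥975.76. Over-quota duty = ¥123,338.04 × 21% = ¥25,900.99.
Line duty = ¥975.76 + ¥25,900.99 = ¥26,876.75.
Line 3 (3915.46.21, Veleth, 1,541 kg, ¥55,691.74):
Base rate for 3915.46.21 is 16% + ¥2.06/kg.
3915.46.21 has an FTA preferential rate, but origin Veleth is not Ulia; base rate stands.
The additional-duty order on 3915.46.21 targets Raveth, not Veleth; it does not apply.
Duty = ¥55,691.74 × 16% + 1,541 × ¥2.06 = ¥12,085.14.
Line 4 (3772.78.41, Ulia, 2,143 units, ¥192,784.28):
Base rate for 3772.78.41 is ¥4.58/unit.
Origin Ulia is the FTA partner but 3772.78.41 is not on the preference list; base rate stands.
Duty = 2,143 × ¥4.58 = ¥9,814.94.
Total = ¥473.41 + ¥26,876.75 + ¥12,085.14 + ¥9,814.94 = ¥49,250.24.

¥49,250.24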